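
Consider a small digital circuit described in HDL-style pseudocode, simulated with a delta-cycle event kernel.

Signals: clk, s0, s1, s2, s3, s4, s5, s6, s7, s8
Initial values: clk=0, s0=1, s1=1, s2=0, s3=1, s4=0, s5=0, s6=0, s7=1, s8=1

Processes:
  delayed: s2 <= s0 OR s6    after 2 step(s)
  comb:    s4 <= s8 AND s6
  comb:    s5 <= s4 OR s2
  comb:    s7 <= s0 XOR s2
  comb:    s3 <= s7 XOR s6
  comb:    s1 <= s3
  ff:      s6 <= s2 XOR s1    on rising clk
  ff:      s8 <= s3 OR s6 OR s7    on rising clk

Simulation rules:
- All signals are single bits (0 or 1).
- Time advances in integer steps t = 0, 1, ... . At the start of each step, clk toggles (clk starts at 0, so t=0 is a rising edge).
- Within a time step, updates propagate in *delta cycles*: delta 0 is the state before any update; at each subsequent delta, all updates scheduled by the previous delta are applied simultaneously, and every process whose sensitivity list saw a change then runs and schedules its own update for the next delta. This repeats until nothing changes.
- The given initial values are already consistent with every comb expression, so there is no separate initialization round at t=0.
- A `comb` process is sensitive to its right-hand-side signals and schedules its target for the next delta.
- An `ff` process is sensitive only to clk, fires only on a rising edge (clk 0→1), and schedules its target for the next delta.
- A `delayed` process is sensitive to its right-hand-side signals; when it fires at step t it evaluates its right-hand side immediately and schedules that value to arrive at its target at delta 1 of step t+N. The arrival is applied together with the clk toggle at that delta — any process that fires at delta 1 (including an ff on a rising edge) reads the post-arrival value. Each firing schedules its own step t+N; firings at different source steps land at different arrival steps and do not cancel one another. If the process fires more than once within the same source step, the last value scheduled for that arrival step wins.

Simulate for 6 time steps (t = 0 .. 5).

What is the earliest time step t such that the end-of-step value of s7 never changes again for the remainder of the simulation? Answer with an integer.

t=0 Δ0: s6=0 clk=0 s1=1 s3=1 s8=1 s2=0 s7=1 s4=0 s5=0 s0=1
  Δ1: clk:0→1
  Δ2: s6:0→1
  Δ3: s3:1→0, s4:0→1
  Δ4: s1:1→0, s5:0→1
  (4Δ to stable)
t=1 Δ0: s6=1 clk=1 s1=0 s3=0 s8=1 s2=0 s7=1 s4=1 s5=1 s0=1
  Δ1: clk:1→0
  (1Δ to stable)
t=2 Δ0: s6=1 clk=0 s1=0 s3=0 s8=1 s2=0 s7=1 s4=1 s5=1 s0=1
  Δ1: clk:0→1, s2:0→1
  Δ2: s7:1→0
  Δ3: s3:0→1
  Δ4: s1:0→1
  (4Δ to stable)
t=3 Δ0: s6=1 clk=1 s1=1 s3=1 s8=1 s2=1 s7=0 s4=1 s5=1 s0=1
  Δ1: clk:1→0
  (1Δ to stable)
t=4 Δ0: s6=1 clk=0 s1=1 s3=1 s8=1 s2=1 s7=0 s4=1 s5=1 s0=1
  Δ1: clk:0→1
  Δ2: s6:1→0
  Δ3: s3:1→0, s4:1→0
  Δ4: s1:1→0
  (4Δ to stable)
t=5 Δ0: s6=0 clk=1 s1=0 s3=0 s8=1 s2=1 s7=0 s4=0 s5=1 s0=1
  Δ1: clk:1→0
  (1Δ to stable)

2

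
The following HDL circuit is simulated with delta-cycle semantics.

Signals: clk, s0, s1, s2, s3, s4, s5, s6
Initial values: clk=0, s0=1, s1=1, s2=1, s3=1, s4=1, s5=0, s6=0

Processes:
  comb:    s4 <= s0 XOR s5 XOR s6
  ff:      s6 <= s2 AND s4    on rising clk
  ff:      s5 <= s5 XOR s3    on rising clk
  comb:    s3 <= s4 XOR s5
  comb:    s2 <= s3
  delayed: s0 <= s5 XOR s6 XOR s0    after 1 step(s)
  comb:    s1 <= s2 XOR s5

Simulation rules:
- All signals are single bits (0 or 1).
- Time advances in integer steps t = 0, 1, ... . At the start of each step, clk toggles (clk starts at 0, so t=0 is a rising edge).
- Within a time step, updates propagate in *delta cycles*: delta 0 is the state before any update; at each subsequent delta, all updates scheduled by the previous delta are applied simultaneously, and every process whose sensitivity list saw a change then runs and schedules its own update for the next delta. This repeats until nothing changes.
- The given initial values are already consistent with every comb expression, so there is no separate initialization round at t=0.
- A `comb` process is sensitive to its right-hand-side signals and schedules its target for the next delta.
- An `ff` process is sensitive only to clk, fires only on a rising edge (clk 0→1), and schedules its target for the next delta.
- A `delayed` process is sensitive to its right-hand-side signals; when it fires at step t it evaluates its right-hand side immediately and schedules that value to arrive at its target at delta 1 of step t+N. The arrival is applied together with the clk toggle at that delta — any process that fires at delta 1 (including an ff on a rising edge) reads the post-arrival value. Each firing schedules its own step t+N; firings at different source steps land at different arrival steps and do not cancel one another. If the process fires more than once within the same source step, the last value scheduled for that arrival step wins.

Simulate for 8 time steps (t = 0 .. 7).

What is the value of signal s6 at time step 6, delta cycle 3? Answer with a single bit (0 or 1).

t0.Δ0 s6=0 s1=1 s4=1 s5=0 s2=1 s0=1 clk=0 s3=1
t0.Δ1 s6=0 s1=1 s4=1 s5=0 s2=1 s0=1 clk=1 s3=1
t0.Δ2 s6=1 s1=1 s4=1 s5=1 s2=1 s0=1 clk=1 s3=1
t0.Δ3 s6=1 s1=0 s4=1 s5=1 s2=1 s0=1 clk=1 s3=0
t0.Δ4 s6=1 s1=0 s4=1 s5=1 s2=0 s0=1 clk=1 s3=0
t0.Δ5 s6=1 s1=1 s4=1 s5=1 s2=0 s0=1 clk=1 s3=0
t1.Δ0 s6=1 s1=1 s4=1 s5=1 s2=0 s0=1 clk=1 s3=0
t1.Δ1 s6=1 s1=1 s4=1 s5=1 s2=0 s0=1 clk=0 s3=0
t2.Δ0 s6=1 s1=1 s4=1 s5=1 s2=0 s0=1 clk=0 s3=0
t2.Δ1 s6=1 s1=1 s4=1 s5=1 s2=0 s0=1 clk=1 s3=0
t2.Δ2 s6=0 s1=1 s4=1 s5=1 s2=0 s0=1 clk=1 s3=0
t2.Δ3 s6=0 s1=1 s4=0 s5=1 s2=0 s0=1 clk=1 s3=0
t2.Δ4 s6=0 s1=1 s4=0 s5=1 s2=0 s0=1 clk=1 s3=1
t2.Δ5 s6=0 s1=1 s4=0 s5=1 s2=1 s0=1 clk=1 s3=1
t2.Δ6 s6=0 s1=0 s4=0 s5=1 s2=1 s0=1 clk=1 s3=1
t3.Δ0 s6=0 s1=0 s4=0 s5=1 s2=1 s0=1 clk=1 s3=1
t3.Δ1 s6=0 s1=0 s4=0 s5=1 s2=1 s0=0 clk=0 s3=1
t3.Δ2 s6=0 s1=0 s4=1 s5=1 s2=1 s0=0 clk=0 s3=1
t3.Δ3 s6=0 s1=0 s4=1 s5=1 s2=1 s0=0 clk=0 s3=0
t3.Δ4 s6=0 s1=0 s4=1 s5=1 s2=0 s0=0 clk=0 s3=0
t3.Δ5 s6=0 s1=1 s4=1 s5=1 s2=0 s0=0 clk=0 s3=0
t4.Δ0 s6=0 s1=1 s4=1 s5=1 s2=0 s0=0 clk=0 s3=0
t4.Δ1 s6=0 s1=1 s4=1 s5=1 s2=0 s0=1 clk=1 s3=0
t4.Δ2 s6=0 s1=1 s4=0 s5=1 s2=0 s0=1 clk=1 s3=0
t4.Δ3 s6=0 s1=1 s4=0 s5=1 s2=0 s0=1 clk=1 s3=1
t4.Δ4 s6=0 s1=1 s4=0 s5=1 s2=1 s0=1 clk=1 s3=1
t4.Δ5 s6=0 s1=0 s4=0 s5=1 s2=1 s0=1 clk=1 s3=1
t5.Δ0 s6=0 s1=0 s4=0 s5=1 s2=1 s0=1 clk=1 s3=1
t5.Δ1 s6=0 s1=0 s4=0 s5=1 s2=1 s0=0 clk=0 s3=1
t5.Δ2 s6=0 s1=0 s4=1 s5=1 s2=1 s0=0 clk=0 s3=1
t5.Δ3 s6=0 s1=0 s4=1 s5=1 s2=1 s0=0 clk=0 s3=0
t5.Δ4 s6=0 s1=0 s4=1 s5=1 s2=0 s0=0 clk=0 s3=0
t5.Δ5 s6=0 s1=1 s4=1 s5=1 s2=0 s0=0 clk=0 s3=0
t6.Δ0 s6=0 s1=1 s4=1 s5=1 s2=0 s0=0 clk=0 s3=0
t6.Δ1 s6=0 s1=1 s4=1 s5=1 s2=0 s0=1 clk=1 s3=0
t6.Δ2 s6=0 s1=1 s4=0 s5=1 s2=0 s0=1 clk=1 s3=0
t6.Δ3 s6=0 s1=1 s4=0 s5=1 s2=0 s0=1 clk=1 s3=1
t6.Δ4 s6=0 s1=1 s4=0 s5=1 s2=1 s0=1 clk=1 s3=1
t6.Δ5 s6=0 s1=0 s4=0 s5=1 s2=1 s0=1 clk=1 s3=1
t7.Δ0 s6=0 s1=0 s4=0 s5=1 s2=1 s0=1 clk=1 s3=1
t7.Δ1 s6=0 s1=0 s4=0 s5=1 s2=1 s0=0 clk=0 s3=1
t7.Δ2 s6=0 s1=0 s4=1 s5=1 s2=1 s0=0 clk=0 s3=1
t7.Δ3 s6=0 s1=0 s4=1 s5=1 s2=1 s0=0 clk=0 s3=0
t7.Δ4 s6=0 s1=0 s4=1 s5=1 s2=0 s0=0 clk=0 s3=0
t7.Δ5 s6=0 s1=1 s4=1 s5=1 s2=0 s0=0 clk=0 s3=0

0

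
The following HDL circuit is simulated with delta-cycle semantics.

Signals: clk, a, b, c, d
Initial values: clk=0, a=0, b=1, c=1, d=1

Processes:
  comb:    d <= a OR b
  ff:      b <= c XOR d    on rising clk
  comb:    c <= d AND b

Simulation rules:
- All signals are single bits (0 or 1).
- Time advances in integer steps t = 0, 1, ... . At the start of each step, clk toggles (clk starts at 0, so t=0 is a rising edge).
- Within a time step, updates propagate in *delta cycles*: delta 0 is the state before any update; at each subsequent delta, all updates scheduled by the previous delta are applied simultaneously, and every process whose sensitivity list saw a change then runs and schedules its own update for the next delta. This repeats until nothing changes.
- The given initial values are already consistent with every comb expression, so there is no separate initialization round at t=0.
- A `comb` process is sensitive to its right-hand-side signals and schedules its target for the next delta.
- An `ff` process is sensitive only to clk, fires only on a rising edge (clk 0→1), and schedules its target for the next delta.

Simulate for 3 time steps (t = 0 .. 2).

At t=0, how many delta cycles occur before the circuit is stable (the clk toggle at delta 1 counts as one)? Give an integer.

3

t0.Δ0 clk=0 c=1 d=1 b=1 a=0
t0.Δ1 clk=1 c=1 d=1 b=1 a=0
t0.Δ2 clk=1 c=1 d=1 b=0 a=0
t0.Δ3 clk=1 c=0 d=0 b=0 a=0
t1.Δ0 clk=1 c=0 d=0 b=0 a=0
t1.Δ1 clk=0 c=0 d=0 b=0 a=0
t2.Δ0 clk=0 c=0 d=0 b=0 a=0
t2.Δ1 clk=1 c=0 d=0 b=0 a=0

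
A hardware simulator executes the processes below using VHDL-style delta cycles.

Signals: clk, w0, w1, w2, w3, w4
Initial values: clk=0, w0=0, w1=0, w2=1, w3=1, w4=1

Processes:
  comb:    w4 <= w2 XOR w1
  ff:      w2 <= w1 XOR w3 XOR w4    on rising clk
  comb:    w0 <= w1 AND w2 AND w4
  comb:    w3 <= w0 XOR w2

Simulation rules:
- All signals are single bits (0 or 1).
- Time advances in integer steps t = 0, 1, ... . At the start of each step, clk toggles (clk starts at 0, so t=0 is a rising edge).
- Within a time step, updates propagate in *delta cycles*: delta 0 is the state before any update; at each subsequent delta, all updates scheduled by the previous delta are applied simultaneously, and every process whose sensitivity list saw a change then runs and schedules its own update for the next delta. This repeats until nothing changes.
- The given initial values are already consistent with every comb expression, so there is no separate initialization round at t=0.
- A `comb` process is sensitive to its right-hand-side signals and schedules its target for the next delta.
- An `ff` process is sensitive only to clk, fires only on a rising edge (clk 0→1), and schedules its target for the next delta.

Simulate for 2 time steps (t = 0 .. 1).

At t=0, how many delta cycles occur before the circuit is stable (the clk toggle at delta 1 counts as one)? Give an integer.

3

t=0 Δ0: w1=0 clk=0 w4=1 w0=0 w3=1 w2=1
  Δ1: clk:0→1
  Δ2: w2:1→0
  Δ3: w4:1→0, w3:1→0
  (3Δ to stable)
t=1 Δ0: w1=0 clk=1 w4=0 w0=0 w3=0 w2=0
  Δ1: clk:1→0
  (1Δ to stable)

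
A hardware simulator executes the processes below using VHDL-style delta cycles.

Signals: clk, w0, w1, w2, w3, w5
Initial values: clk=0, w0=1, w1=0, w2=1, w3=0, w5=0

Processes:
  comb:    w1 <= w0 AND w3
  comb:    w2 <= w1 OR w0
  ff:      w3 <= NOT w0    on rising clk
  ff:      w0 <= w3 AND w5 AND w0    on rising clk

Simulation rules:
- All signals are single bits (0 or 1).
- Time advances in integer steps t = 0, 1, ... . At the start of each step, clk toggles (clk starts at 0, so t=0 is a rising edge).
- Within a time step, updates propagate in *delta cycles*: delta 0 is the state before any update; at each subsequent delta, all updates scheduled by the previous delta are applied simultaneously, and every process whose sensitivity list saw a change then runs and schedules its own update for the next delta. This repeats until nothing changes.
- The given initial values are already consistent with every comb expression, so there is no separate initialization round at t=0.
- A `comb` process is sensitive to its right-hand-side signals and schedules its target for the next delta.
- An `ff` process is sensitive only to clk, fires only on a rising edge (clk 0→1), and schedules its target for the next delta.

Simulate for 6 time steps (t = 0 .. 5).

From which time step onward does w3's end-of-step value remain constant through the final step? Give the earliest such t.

[bits: w0,w3,w5,clk,w1,w2]
t=0: Δ0=100001 Δ1=100101 Δ2=000101 Δ3=000100 | 3Δ
t=1: Δ0=000100 Δ1=000000 | 1Δ
t=2: Δ0=000000 Δ1=000100 Δ2=010100 | 2Δ
t=3: Δ0=010100 Δ1=010000 | 1Δ
t=4: Δ0=010000 Δ1=010100 | 1Δ
t=5: Δ0=010100 Δ1=010000 | 1Δ

2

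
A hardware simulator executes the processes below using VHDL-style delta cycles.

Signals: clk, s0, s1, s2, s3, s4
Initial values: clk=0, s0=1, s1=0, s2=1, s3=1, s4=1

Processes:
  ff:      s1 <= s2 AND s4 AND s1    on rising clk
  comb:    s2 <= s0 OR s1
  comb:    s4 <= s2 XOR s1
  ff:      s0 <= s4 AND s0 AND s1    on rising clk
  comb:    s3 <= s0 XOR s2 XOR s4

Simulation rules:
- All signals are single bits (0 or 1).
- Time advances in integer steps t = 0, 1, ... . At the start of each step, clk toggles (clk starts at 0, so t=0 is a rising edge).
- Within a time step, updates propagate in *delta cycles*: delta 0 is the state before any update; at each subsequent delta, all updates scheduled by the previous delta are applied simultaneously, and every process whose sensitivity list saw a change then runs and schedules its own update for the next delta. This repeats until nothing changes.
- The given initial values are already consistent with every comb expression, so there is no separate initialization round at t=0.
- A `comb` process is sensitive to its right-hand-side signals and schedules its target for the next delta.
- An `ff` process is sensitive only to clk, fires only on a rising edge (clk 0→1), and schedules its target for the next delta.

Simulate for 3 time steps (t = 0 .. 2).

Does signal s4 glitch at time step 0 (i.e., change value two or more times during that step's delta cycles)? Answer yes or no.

no

[bits: s4,s0,s3,s2,clk,s1]
t=0: Δ0=111100 Δ1=111110 Δ2=101110 Δ3=100010 Δ4=001010 Δ5=000010 | 5Δ
t=1: Δ0=000010 Δ1=000000 | 1Δ
t=2: Δ0=000000 Δ1=000010 | 1Δ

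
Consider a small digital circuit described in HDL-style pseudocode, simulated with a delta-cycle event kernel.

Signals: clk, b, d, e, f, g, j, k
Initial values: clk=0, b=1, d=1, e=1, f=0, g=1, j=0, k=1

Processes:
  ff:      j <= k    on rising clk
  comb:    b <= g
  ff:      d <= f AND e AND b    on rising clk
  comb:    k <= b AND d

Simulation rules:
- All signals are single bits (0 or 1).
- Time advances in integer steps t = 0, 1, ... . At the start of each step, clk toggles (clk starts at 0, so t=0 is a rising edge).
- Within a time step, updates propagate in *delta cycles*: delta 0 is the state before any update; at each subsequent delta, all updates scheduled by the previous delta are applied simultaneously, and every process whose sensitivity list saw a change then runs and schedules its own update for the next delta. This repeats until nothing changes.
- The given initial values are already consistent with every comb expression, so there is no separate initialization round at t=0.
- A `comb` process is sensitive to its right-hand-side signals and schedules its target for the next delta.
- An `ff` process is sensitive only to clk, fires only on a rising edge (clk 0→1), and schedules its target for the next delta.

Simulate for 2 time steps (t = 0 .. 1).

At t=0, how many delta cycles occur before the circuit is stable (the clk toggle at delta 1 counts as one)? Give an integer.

3

t=0 Δ0: f=0 g=1 e=1 j=0 clk=0 k=1 d=1 b=1
  Δ1: clk:0→1
  Δ2: j:0→1, d:1→0
  Δ3: k:1→0
  (3Δ to stable)
t=1 Δ0: f=0 g=1 e=1 j=1 clk=1 k=0 d=0 b=1
  Δ1: clk:1→0
  (1Δ to stable)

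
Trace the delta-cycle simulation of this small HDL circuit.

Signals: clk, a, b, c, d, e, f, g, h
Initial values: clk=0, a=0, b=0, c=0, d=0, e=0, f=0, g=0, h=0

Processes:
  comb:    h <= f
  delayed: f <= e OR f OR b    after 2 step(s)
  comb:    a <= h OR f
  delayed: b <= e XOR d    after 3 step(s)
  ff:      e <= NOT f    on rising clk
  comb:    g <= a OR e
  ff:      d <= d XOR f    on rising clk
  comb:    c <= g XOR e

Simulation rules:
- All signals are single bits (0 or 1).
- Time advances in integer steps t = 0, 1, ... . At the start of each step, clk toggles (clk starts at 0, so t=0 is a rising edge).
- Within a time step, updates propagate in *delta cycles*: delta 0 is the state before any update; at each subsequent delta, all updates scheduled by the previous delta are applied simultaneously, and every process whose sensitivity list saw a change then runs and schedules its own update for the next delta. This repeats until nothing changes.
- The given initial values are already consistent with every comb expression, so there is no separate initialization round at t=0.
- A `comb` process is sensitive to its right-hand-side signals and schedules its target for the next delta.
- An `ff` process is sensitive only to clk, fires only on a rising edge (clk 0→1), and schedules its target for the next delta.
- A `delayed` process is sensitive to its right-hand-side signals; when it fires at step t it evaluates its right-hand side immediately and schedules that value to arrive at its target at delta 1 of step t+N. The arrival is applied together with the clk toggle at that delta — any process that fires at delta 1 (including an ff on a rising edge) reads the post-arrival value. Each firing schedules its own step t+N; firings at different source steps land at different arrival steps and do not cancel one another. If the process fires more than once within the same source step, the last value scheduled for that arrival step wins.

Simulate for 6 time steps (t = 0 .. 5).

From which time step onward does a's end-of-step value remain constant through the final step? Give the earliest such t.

[bits: c,a,b,g,f,d,clk,h,e]
t=0: Δ0=000000000 Δ1=000000100 Δ2=000000101 Δ3=100100101 Δ4=000100101 | 4Δ
t=1: Δ0=000100101 Δ1=000100001 | 1Δ
t=2: Δ0=000100001 Δ1=000110101 Δ2=010111110 Δ3=110111110 | 3Δ
t=3: Δ0=110111110 Δ1=111111010 | 1Δ
t=4: Δ0=111111010 Δ1=111111110 Δ2=111110110 | 2Δ
t=5: Δ0=111110110 Δ1=111110010 | 1Δ

2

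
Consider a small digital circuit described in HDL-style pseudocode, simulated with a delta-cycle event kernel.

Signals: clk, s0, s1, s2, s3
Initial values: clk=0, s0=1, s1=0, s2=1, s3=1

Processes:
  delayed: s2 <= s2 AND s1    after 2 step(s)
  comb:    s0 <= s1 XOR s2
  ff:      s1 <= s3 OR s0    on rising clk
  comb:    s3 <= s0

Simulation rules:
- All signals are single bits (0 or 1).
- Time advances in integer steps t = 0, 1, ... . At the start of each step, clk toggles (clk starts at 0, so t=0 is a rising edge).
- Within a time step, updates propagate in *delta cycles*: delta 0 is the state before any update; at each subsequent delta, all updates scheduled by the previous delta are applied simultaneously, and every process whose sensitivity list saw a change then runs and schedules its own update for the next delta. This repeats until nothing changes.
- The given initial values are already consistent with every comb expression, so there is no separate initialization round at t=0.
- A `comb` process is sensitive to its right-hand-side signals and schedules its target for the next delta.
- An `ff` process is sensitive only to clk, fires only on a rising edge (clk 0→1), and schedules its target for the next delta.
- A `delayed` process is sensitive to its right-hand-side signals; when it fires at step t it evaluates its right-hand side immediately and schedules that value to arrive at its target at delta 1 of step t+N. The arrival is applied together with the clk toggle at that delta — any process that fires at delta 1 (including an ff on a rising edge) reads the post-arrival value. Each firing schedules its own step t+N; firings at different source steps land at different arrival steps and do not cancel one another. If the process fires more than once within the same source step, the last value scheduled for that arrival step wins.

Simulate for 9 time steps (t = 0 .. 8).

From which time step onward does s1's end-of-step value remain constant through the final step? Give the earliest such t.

[bits: s3,s1,s2,clk,s0]
t=0: Δ0=10101 Δ1=10111 Δ2=11111 Δ3=11110 Δ4=01110 | 4Δ
t=1: Δ0=01110 Δ1=01100 | 1Δ
t=2: Δ0=01100 Δ1=01110 Δ2=00110 Δ3=00111 Δ4=10111 | 4Δ
t=3: Δ0=10111 Δ1=10101 | 1Δ
t=4: Δ0=10101 Δ1=10011 Δ2=11010 Δ3=01011 Δ4=11011 | 4Δ
t=5: Δ0=11011 Δ1=11001 | 1Δ
t=6: Δ0=11001 Δ1=11011 | 1Δ
t=7: Δ0=11011 Δ1=11001 | 1Δ
t=8: Δ0=11001 Δ1=11011 | 1Δ

4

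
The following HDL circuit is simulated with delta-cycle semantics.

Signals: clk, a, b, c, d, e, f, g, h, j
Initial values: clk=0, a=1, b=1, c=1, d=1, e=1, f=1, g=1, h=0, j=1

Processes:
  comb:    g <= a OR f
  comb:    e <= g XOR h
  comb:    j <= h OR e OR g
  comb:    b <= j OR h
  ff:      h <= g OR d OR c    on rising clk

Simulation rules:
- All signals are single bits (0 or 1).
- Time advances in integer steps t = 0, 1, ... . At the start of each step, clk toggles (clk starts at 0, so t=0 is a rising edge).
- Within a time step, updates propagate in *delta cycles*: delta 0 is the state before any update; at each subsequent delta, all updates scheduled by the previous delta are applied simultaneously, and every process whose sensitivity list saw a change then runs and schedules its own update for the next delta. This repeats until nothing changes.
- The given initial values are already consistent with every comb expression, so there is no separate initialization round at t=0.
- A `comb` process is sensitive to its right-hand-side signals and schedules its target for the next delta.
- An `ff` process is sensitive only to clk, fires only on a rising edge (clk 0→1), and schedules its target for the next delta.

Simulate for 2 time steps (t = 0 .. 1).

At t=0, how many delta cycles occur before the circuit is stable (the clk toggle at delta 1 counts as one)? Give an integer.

3

t=0 Δ0: b=1 clk=0 d=1 e=1 a=1 c=1 f=1 j=1 h=0 g=1
  Δ1: clk:0→1
  Δ2: h:0→1
  Δ3: e:1→0
  (3Δ to stable)
t=1 Δ0: b=1 clk=1 d=1 e=0 a=1 c=1 f=1 j=1 h=1 g=1
  Δ1: clk:1→0
  (1Δ to stable)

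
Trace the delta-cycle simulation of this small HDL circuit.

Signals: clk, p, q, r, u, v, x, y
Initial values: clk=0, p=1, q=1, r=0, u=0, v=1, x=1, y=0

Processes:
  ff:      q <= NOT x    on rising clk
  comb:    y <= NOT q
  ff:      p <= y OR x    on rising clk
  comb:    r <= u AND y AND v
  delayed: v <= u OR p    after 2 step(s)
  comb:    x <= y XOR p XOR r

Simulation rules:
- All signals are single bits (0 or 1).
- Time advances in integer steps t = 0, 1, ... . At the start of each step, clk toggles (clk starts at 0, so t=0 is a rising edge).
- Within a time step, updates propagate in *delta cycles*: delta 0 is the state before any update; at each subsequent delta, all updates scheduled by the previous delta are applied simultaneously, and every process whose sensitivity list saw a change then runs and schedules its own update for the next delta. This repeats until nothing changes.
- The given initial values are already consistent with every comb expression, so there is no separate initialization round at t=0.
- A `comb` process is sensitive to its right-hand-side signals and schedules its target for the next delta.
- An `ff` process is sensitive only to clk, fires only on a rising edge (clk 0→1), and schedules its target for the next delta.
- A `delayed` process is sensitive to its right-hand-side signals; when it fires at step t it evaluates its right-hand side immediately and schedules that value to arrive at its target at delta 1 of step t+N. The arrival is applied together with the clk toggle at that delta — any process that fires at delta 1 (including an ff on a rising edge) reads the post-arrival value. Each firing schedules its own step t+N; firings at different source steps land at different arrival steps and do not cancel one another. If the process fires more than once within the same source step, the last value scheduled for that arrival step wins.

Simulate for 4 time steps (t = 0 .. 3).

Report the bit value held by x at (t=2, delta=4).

[bits: r,p,u,clk,y,v,q,x]
t=0: Δ0=01000111 Δ1=01010111 Δ2=01010101 Δ3=01011101 Δ4=01011100 | 4Δ
t=1: Δ0=01011100 Δ1=01001100 | 1Δ
t=2: Δ0=01001100 Δ1=01011100 Δ2=01011110 Δ3=01010110 Δ4=01010111 | 4Δ
t=3: Δ0=01010111 Δ1=01000111 | 1Δ

1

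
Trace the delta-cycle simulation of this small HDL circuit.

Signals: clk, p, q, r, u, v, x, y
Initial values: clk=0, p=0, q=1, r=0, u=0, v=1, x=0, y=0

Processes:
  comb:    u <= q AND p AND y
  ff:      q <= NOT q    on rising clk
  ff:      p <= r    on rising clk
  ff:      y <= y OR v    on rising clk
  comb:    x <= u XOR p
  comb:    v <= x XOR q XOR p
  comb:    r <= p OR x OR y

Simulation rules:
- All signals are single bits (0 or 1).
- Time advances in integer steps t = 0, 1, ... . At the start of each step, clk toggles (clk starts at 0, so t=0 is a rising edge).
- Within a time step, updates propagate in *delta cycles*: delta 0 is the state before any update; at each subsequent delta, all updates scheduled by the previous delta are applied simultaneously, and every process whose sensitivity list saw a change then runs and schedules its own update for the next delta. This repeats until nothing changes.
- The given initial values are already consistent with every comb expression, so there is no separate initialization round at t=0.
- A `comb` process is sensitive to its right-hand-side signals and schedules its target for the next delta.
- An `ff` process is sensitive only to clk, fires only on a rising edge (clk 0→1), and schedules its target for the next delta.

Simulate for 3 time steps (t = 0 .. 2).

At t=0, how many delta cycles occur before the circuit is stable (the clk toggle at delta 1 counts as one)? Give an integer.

t=0 Δ0: v=1 r=0 y=0 q=1 x=0 clk=0 u=0 p=0
  Δ1: clk:0→1
  Δ2: y:0→1, q:1→0
  Δ3: v:1→0, r:0→1
  (3Δ to stable)
t=1 Δ0: v=0 r=1 y=1 q=0 x=0 clk=1 u=0 p=0
  Δ1: clk:1→0
  (1Δ to stable)
t=2 Δ0: v=0 r=1 y=1 q=0 x=0 clk=0 u=0 p=0
  Δ1: clk:0→1
  Δ2: q:0→1, p:0→1
  Δ3: x:0→1, u:0→1
  Δ4: v:0→1, x:1→0
  Δ5: v:1→0
  (5Δ to stable)

3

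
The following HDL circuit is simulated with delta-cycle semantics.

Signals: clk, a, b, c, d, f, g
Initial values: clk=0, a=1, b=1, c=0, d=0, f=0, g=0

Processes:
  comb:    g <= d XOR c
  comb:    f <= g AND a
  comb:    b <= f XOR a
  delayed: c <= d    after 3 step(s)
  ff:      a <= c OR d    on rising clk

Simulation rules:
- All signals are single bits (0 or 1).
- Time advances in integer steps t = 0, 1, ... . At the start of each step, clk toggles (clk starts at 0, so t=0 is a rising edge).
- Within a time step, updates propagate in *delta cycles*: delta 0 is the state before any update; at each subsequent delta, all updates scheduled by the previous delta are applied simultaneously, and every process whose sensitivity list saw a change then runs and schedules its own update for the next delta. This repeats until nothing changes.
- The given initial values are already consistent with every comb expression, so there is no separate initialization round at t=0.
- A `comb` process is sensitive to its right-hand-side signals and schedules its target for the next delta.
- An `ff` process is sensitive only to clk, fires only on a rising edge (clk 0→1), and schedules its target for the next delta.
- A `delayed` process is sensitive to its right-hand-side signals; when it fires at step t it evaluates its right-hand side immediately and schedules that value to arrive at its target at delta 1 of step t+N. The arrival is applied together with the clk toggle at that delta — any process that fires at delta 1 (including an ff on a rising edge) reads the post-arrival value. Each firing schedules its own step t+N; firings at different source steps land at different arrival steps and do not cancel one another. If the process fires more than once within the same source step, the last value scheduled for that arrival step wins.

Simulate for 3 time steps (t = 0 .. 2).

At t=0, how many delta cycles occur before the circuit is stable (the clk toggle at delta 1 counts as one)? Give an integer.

t0.Δ0 f=0 b=1 d=0 a=1 g=0 clk=0 c=0
t0.Δ1 f=0 b=1 d=0 a=1 g=0 clk=1 c=0
t0.Δ2 f=0 b=1 d=0 a=0 g=0 clk=1 c=0
t0.Δ3 f=0 b=0 d=0 a=0 g=0 clk=1 c=0
t1.Δ0 f=0 b=0 d=0 a=0 g=0 clk=1 c=0
t1.Δ1 f=0 b=0 d=0 a=0 g=0 clk=0 c=0
t2.Δ0 f=0 b=0 d=0 a=0 g=0 clk=0 c=0
t2.Δ1 f=0 b=0 d=0 a=0 g=0 clk=1 c=0

3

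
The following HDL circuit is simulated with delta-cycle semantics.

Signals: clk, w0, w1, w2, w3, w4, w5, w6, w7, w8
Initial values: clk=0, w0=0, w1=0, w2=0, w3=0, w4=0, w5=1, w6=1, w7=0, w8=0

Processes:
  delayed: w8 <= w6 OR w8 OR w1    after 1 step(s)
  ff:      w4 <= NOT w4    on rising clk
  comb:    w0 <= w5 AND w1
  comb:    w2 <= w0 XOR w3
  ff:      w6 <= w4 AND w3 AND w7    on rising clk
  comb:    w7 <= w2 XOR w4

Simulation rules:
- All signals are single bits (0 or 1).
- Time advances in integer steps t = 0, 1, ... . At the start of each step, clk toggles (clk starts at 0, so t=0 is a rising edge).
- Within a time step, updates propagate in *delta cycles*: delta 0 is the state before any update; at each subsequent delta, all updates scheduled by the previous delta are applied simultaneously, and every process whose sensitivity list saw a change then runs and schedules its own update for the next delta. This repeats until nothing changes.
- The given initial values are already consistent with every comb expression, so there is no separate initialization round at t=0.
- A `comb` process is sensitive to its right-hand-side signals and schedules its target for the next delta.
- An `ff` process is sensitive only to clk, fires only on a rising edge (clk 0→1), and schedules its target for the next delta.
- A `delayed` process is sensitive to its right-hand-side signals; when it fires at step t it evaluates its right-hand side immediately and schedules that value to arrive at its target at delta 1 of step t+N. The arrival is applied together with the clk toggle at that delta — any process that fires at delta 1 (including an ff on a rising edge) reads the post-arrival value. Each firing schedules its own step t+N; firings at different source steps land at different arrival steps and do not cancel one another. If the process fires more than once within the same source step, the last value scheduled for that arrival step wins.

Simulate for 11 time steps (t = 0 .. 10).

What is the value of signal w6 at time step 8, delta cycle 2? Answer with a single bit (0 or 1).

t=0 Δ0: w0=0 w5=1 w7=0 w4=0 w2=0 clk=0 w3=0 w6=1 w8=0 w1=0
  Δ1: clk:0→1
  Δ2: w4:0→1, w6:1→0
  Δ3: w7:0→1
  (3Δ to stable)
t=1 Δ0: w0=0 w5=1 w7=1 w4=1 w2=0 clk=1 w3=0 w6=0 w8=0 w1=0
  Δ1: clk:1→0
  (1Δ to stable)
t=2 Δ0: w0=0 w5=1 w7=1 w4=1 w2=0 clk=0 w3=0 w6=0 w8=0 w1=0
  Δ1: clk:0→1
  Δ2: w4:1→0
  Δ3: w7:1→0
  (3Δ to stable)
t=3 Δ0: w0=0 w5=1 w7=0 w4=0 w2=0 clk=1 w3=0 w6=0 w8=0 w1=0
  Δ1: clk:1→0
  (1Δ to stable)
t=4 Δ0: w0=0 w5=1 w7=0 w4=0 w2=0 clk=0 w3=0 w6=0 w8=0 w1=0
  Δ1: clk:0→1
  Δ2: w4:0→1
  Δ3: w7:0→1
  (3Δ to stable)
t=5 Δ0: w0=0 w5=1 w7=1 w4=1 w2=0 clk=1 w3=0 w6=0 w8=0 w1=0
  Δ1: clk:1→0
  (1Δ to stable)
t=6 Δ0: w0=0 w5=1 w7=1 w4=1 w2=0 clk=0 w3=0 w6=0 w8=0 w1=0
  Δ1: clk:0→1
  Δ2: w4:1→0
  Δ3: w7:1→0
  (3Δ to stable)
t=7 Δ0: w0=0 w5=1 w7=0 w4=0 w2=0 clk=1 w3=0 w6=0 w8=0 w1=0
  Δ1: clk:1→0
  (1Δ to stable)
t=8 Δ0: w0=0 w5=1 w7=0 w4=0 w2=0 clk=0 w3=0 w6=0 w8=0 w1=0
  Δ1: clk:0→1
  Δ2: w4:0→1
  Δ3: w7:0→1
  (3Δ to stable)
t=9 Δ0: w0=0 w5=1 w7=1 w4=1 w2=0 clk=1 w3=0 w6=0 w8=0 w1=0
  Δ1: clk:1→0
  (1Δ to stable)
t=10 Δ0: w0=0 w5=1 w7=1 w4=1 w2=0 clk=0 w3=0 w6=0 w8=0 w1=0
  Δ1: clk:0→1
  Δ2: w4:1→0
  Δ3: w7:1→0
  (3Δ to stable)

0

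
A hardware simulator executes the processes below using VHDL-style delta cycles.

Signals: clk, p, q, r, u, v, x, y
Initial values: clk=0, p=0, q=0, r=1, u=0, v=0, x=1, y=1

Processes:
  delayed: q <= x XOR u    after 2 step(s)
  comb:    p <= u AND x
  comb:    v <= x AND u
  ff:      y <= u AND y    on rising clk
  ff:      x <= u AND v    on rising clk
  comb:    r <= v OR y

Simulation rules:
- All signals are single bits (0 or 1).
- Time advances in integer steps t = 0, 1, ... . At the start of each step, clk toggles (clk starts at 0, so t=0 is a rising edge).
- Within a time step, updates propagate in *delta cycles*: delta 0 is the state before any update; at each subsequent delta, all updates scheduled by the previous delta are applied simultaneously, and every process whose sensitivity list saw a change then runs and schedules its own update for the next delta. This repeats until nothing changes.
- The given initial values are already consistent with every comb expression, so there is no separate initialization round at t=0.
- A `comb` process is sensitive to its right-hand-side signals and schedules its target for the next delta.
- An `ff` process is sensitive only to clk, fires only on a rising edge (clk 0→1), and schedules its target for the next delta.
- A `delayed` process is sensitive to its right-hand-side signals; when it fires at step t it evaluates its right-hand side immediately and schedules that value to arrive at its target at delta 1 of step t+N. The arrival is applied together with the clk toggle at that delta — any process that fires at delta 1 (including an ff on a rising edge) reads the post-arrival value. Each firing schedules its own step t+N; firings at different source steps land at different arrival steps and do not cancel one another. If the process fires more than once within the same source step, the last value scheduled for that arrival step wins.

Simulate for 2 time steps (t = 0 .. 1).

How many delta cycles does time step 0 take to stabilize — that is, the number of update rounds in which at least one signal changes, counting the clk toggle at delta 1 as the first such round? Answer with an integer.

3

[bits: v,x,r,u,clk,y,q,p]
t=0: Δ0=01100100 Δ1=01101100 Δ2=00101000 Δ3=00001000 | 3Δ
t=1: Δ0=00001000 Δ1=00000000 | 1Δ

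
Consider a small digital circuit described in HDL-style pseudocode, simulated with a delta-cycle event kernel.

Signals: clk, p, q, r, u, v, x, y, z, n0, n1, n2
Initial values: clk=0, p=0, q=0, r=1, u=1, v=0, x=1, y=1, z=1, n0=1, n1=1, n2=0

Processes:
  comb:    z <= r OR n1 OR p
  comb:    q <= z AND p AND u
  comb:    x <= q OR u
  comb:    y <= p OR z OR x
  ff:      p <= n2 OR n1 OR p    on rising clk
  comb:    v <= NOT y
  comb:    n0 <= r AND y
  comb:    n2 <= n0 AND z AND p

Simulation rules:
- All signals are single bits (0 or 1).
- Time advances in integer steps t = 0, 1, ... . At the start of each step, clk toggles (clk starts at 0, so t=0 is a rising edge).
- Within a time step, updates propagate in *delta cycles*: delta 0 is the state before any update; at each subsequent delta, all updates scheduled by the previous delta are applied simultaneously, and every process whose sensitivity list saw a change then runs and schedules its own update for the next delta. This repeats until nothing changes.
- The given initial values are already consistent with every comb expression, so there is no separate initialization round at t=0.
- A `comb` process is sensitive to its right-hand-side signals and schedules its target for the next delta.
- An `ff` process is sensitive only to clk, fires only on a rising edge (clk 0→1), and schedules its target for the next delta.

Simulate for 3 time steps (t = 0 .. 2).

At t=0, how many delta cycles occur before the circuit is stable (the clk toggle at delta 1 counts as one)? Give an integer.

[bits: q,r,p,x,v,clk,z,y,u,n0,n1,n2]
t=0: Δ0=010100111110 Δ1=010101111110 Δ2=011101111110 Δ3=111101111111 | 3Δ
t=1: Δ0=111101111111 Δ1=111100111111 | 1Δ
t=2: Δ0=111100111111 Δ1=111101111111 | 1Δ

3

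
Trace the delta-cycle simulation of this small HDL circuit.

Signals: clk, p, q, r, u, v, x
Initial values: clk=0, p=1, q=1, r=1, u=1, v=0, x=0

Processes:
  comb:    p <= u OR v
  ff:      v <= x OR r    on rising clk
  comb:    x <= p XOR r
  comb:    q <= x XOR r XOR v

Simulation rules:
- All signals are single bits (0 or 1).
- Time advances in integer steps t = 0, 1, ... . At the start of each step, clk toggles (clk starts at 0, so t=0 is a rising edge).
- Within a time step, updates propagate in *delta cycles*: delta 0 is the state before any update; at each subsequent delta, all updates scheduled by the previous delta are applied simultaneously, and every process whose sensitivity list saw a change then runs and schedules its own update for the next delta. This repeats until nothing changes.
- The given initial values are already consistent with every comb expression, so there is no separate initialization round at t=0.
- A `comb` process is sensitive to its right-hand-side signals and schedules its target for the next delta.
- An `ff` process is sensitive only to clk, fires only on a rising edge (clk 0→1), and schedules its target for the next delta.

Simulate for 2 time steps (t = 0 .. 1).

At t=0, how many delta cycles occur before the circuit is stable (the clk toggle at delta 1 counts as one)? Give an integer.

t=0 Δ0: u=1 clk=0 q=1 x=0 p=1 r=1 v=0
  Δ1: clk:0→1
  Δ2: v:0→1
  Δ3: q:1→0
  (3Δ to stable)
t=1 Δ0: u=1 clk=1 q=0 x=0 p=1 r=1 v=1
  Δ1: clk:1→0
  (1Δ to stable)

3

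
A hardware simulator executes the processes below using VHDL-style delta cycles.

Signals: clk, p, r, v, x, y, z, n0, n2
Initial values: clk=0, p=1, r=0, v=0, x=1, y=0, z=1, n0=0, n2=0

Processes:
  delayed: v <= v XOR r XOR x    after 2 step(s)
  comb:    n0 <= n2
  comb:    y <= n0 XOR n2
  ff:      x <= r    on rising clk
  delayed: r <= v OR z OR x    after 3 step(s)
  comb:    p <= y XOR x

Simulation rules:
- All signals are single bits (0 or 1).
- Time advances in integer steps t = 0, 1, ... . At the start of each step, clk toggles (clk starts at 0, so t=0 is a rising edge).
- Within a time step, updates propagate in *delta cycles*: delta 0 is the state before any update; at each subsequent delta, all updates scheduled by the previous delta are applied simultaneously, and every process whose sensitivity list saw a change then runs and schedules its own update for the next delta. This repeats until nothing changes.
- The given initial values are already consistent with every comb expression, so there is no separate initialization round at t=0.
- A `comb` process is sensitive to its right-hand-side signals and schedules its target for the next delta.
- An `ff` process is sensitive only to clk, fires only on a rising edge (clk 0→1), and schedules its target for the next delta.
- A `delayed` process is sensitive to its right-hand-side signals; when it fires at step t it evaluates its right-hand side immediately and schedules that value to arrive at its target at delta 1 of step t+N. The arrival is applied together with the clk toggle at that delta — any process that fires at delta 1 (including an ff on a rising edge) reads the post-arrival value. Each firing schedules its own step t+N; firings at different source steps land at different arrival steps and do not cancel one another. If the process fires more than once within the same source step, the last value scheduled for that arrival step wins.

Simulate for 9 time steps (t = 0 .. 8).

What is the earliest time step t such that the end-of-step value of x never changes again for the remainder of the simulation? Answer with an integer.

t=0 Δ0: x=1 p=1 z=1 v=0 y=0 r=0 clk=0 n2=0 n0=0
  Δ1: clk:0→1
  Δ2: x:1→0
  Δ3: p:1→0
  (3Δ to stable)
t=1 Δ0: x=0 p=0 z=1 v=0 y=0 r=0 clk=1 n2=0 n0=0
  Δ1: clk:1→0
  (1Δ to stable)
t=2 Δ0: x=0 p=0 z=1 v=0 y=0 r=0 clk=0 n2=0 n0=0
  Δ1: clk:0→1
  (1Δ to stable)
t=3 Δ0: x=0 p=0 z=1 v=0 y=0 r=0 clk=1 n2=0 n0=0
  Δ1: r:0→1, clk:1→0
  (1Δ to stable)
t=4 Δ0: x=0 p=0 z=1 v=0 y=0 r=1 clk=0 n2=0 n0=0
  Δ1: clk:0→1
  Δ2: x:0→1
  Δ3: p:0→1
  (3Δ to stable)
t=5 Δ0: x=1 p=1 z=1 v=0 y=0 r=1 clk=1 n2=0 n0=0
  Δ1: v:0→1, clk:1→0
  (1Δ to stable)
t=6 Δ0: x=1 p=1 z=1 v=1 y=0 r=1 clk=0 n2=0 n0=0
  Δ1: v:1→0, clk:0→1
  (1Δ to stable)
t=7 Δ0: x=1 p=1 z=1 v=0 y=0 r=1 clk=1 n2=0 n0=0
  Δ1: v:0→1, clk:1→0
  (1Δ to stable)
t=8 Δ0: x=1 p=1 z=1 v=1 y=0 r=1 clk=0 n2=0 n0=0
  Δ1: v:1→0, clk:0→1
  (1Δ to stable)

4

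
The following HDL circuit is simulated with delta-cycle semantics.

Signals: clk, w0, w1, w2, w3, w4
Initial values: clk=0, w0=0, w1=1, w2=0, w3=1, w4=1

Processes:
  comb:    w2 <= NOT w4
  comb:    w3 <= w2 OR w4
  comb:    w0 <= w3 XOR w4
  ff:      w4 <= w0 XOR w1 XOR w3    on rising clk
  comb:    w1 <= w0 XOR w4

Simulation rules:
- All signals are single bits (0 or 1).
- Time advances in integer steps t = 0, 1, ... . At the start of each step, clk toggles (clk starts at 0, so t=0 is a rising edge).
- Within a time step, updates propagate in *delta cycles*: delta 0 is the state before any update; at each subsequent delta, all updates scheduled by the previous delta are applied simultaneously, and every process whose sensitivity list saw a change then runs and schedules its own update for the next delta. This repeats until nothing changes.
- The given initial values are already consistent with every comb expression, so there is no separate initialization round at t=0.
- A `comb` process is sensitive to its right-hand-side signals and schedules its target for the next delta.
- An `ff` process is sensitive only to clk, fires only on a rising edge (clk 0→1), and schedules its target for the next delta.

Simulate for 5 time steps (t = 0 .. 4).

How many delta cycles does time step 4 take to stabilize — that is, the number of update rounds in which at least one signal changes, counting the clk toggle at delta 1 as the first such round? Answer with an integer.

6

[bits: w0,w1,w2,w3,w4,clk]
t=0: Δ0=010110 Δ1=010111 Δ2=010101 Δ3=101001 Δ4=011101 Δ5=101101 Δ6=111101 | 6Δ
t=1: Δ0=111101 Δ1=111100 | 1Δ
t=2: Δ0=111100 Δ1=111101 Δ2=111111 Δ3=000111 Δ4=010111 | 4Δ
t=3: Δ0=010111 Δ1=010110 | 1Δ
t=4: Δ0=010110 Δ1=010111 Δ2=010101 Δ3=101001 Δ4=011101 Δ5=101101 Δ6=111101 | 6Δ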